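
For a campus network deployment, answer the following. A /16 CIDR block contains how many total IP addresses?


Given: CIDR prefix /16
Host bits = 32 - 16 = 16
Total addresses = 2^16 = 65536

65536


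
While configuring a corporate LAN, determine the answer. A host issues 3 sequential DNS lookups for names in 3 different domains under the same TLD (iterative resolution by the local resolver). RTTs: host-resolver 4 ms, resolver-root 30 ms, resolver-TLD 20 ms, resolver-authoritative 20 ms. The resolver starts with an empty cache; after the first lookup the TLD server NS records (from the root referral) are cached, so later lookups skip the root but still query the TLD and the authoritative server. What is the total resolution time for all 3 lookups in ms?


Lookup 1 (cold cache): local + root + TLD + auth = 4 + 30 + 20 + 20 = 74 ms
Lookups 2..3 (TLD NS cached -> skip root; new domain -> still ask TLD and auth): local + TLD + auth = 4 + 20 + 20 = 44 ms each
Remaining 2 lookups: 2 * 44 = 88 ms
Total = 74 + 88 = 162 ms

162


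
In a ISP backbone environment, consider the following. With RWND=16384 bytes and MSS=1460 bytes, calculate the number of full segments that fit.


Given: RWND = 16384 bytes, MSS = 1460 bytes
Full segments = floor(RWND / MSS)
Full segments = floor(16384 / 1460)
Full segments = floor(11.2219) = 11

11


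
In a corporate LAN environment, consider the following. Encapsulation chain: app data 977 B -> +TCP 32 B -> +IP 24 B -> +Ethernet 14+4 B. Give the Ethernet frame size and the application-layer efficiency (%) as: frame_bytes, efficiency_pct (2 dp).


TCP segment = 977 + 32 = 1009 B
IP packet = 1009 + 24 = 1033 B
Ethernet frame = 1033 + 14 + 4 = 1051 B
Efficiency = app / frame = 977 / 1051 = 0.929591 = 92.9591% -> 92.96% (2 dp)

1051, 92.96


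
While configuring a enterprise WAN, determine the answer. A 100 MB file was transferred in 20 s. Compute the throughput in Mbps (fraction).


Given: file = 100 MB, time = 20 s
File in Mb = 100 * 8 = 800 Mb
Throughput = 800 / 20 Mbps
Throughput = 40 Mbps

40


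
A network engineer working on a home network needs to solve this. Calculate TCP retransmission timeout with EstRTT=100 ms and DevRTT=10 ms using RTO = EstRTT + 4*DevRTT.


Given: EstRTT = 100 ms, DevRTT = 10 ms
Timeout = EstRTT + 4 * DevRTT
4 * DevRTT = 4 * 10 = 40
Timeout = 100 + 40 = 140 ms

140


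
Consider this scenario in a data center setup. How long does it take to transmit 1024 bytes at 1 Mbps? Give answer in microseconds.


Given: packet = 1024 bytes, bandwidth = 1 Mbps
Packet in bits = 1024 * 8 = 8192 bits
Bandwidth = 1 * 10^6 = 1000000 bps
Time = 8192 / 1000000 seconds
Time in us = 8192 * 10^6 / 1000000 = 8192

8192


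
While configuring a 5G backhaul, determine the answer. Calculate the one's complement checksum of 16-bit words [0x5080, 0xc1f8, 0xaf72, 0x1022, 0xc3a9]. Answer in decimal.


Given words: [0x5080, 0xc1f8, 0xaf72, 0x1022, 0xc3a9]
Step 1: Sum all words
Raw sum = 20608 + 49656 + 44914 + 4130 + 50089 = 169397
Step 2: Fold carry: (38325 + 2) = 38327
One's complement = ~38327 & 0xFFFF = 27208

27208


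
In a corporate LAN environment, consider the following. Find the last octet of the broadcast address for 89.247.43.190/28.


Given: IP = 89.247.43.190, prefix = /28
Host bits = 32 - 28 = 4
Network last octet = 190 AND mask = 176
Host part size = 2^4 - 1 = 15
Broadcast last octet = 176 OR 15 = 191

191


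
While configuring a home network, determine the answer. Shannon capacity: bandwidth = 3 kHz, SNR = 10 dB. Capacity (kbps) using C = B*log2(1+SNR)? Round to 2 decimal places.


Given: B = 3 kHz, SNR = 10 dB
SNR linear = 10^(10/10) = 10
1 + SNR = 11
log2(11) = 3.4594316186
C = 3 * 1000 * 3.4594316186 = 10378.2949 bps
C = 10.378295 kbps -> 10.38 kbps (2 dp)

10.38


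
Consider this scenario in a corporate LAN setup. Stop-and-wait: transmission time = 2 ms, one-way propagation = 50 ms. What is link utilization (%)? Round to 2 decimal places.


Given: Ttrans = 2 ms, Tprop = 50 ms
RTT = 2 * Tprop = 2 * 50 = 100 ms
U = Ttrans / (Ttrans + RTT)
U = 2 / (2 + 100)
U = 2 / 102 = 0.019608
U% = 1.96%

1.96


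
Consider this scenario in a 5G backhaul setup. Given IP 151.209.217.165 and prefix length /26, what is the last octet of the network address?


Given: IP = 151.209.217.165, prefix = /26
Subnet mask = 255.255.255.192
Last octet of IP: 165
Last octet of mask: 192
Network last octet = 165 AND 192 = 128

128


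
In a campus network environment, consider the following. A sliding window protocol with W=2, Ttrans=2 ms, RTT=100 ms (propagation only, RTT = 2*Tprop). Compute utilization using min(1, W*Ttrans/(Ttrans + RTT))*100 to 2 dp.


Given: W = 2, Ttrans = 2 ms, RTT = 100 ms (= 2 * Tprop, Tprop = 50 ms)
Cycle time = Ttrans + RTT = 2 + 100 = 102 ms (first packet sent until its ACK returns)
W * Ttrans = 2 * 2 = 4 ms of sending per cycle
W * Ttrans / (Ttrans + RTT) = 4 / 102 = 0.039216
U = min(1, 0.039216) = 0.039216
U% = 3.92%

3.92


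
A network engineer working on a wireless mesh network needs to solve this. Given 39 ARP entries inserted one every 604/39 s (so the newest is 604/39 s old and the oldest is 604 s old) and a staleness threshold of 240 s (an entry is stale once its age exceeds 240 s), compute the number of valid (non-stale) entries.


Ages are k * 604/39 s for k = 1..39 (spacing = 15.4872 s).
Entry k is valid iff k * 604/39 <= 240 iff k <= 39 * 240 / 604 = 15.4967
n_valid = floor(15.4967) = 15
(n_stale = 39 - 15 = 24)

15


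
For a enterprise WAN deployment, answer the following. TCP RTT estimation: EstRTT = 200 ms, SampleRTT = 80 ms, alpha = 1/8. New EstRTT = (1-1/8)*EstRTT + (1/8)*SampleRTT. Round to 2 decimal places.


Given: EstRTT = 200 ms, SampleRTT = 80 ms, alpha = 1/8
New EstRTT = (1 - alpha) * EstRTT + alpha * SampleRTT
(7/8) * 200 = 175
(1/8) * 80 = 10
New EstRTT = 175 + 10 = 185 ms -> 185.00 ms (2 dp)

185.00


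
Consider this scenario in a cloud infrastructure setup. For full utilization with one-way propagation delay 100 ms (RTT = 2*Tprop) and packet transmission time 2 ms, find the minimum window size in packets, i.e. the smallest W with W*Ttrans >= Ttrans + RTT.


Given: Ttrans = 2 ms, RTT = 200 ms (= 2 * Tprop, Tprop = 100 ms)
Time until first ACK returns = Ttrans + RTT = 2 + 200 = 202 ms
Need W * Ttrans >= Ttrans + RTT  ->  W >= (Ttrans + RTT) / Ttrans
(Ttrans + RTT) / Ttrans = 202 / 2 = 101
W_min = ceil(101) = 101

101


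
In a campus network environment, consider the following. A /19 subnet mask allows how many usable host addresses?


Given: subnet mask /19
Host bits = 32 - 19 = 13
Total addresses = 2^13 = 8192
Usable hosts = 8192 - 2 (network + broadcast) = 8190

8190


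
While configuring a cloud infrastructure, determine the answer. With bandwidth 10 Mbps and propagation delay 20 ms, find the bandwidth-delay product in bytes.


Given: bandwidth = 10 Mbps, delay = 20 ms
BDP in bits = 10 * 10^6 * 20 / 1000
BDP in bits = 200000
BDP in bytes = 200000 / 8 = 25000

25000


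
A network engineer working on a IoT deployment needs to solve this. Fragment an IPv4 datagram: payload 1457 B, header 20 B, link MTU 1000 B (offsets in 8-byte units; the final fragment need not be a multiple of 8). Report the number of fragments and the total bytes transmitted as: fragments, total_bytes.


Max data per non-final fragment = floor((MTU - header)/8)*8 = floor((1000 - 20)/8)*8 = floor(980/8)*8 = 976 B
Final fragment needs no 8-byte alignment: it can carry up to MTU - header = 980 B
Non-final fragments needed = ceil((payload - 980) / 976) = ceil(477/976) = ceil(0.4887) = 1
Number of fragments = 1 + 1 = 2
Fragment sizes (data): 1 * 976 B + 481 B (last, 481 <= 980 OK)
Total bytes sent = payload + n_frags * header = 1457 + 2*20 = 1457 + 40 = 1497 B

2, 1497


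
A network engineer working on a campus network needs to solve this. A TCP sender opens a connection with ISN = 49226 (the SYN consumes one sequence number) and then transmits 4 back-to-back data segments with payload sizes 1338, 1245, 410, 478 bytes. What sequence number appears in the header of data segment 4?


The SYN occupies sequence number ISN = 49226, so the first data byte is ISN + 1 = 49227.
SEQ of data segment i = (ISN + 1) + sum of payload sizes of segments 1..i-1.
Segment 1: SEQ = 49227, payload = 1338 bytes
Segment 2: SEQ = 50565, payload = 1245 bytes
Segment 3: SEQ = 51810, payload = 410 bytes
Segment 4: SEQ = 52220, payload = 478 bytes
SEQ of segment 4 = 49227 + 1338 + 1245 + 410 = 52220

52220


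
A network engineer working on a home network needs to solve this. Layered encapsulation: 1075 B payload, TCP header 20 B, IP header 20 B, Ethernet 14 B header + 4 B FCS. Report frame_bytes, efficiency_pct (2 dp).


TCP segment = 1075 + 20 = 1095 B
IP packet = 1095 + 20 = 1115 B
Ethernet frame = 1115 + 14 + 4 = 1133 B
Efficiency = app / frame = 1075 / 1133 = 0.948808 = 94.8808% -> 94.88% (2 dp)

1133, 94.88


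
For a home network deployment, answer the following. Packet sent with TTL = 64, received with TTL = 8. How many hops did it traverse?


Given: initial TTL = 64, received TTL = 8
Hops = initial TTL - received TTL
Hops = 64 - 8 = 56

56


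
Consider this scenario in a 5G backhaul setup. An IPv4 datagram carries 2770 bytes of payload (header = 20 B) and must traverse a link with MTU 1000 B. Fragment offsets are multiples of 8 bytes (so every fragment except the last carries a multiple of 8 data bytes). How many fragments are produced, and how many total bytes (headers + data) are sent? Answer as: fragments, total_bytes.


Max data per non-final fragment = floor((MTU - header)/8)*8 = floor((1000 - 20)/8)*8 = floor(980/8)*8 = 976 B
Final fragment needs no 8-byte alignment: it can carry up to MTU - header = 980 B
Non-final fragments needed = ceil((payload - 980) / 976) = ceil(1790/976) = ceil(1.8340) = 2
Number of fragments = 2 + 1 = 3
Fragment sizes (data): 2 * 976 B + 818 B (last, 818 <= 980 OK)
Total bytes sent = payload + n_frags * header = 2770 + 3*20 = 2770 + 60 = 2830 B

3, 2830


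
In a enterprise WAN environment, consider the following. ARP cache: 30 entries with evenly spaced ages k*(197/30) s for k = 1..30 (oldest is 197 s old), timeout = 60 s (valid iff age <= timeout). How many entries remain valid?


Ages are k * 197/30 s for k = 1..30 (spacing = 6.5667 s).
Entry k is valid iff k * 197/30 <= 60 iff k <= 30 * 60 / 197 = 9.1371
n_valid = floor(9.1371) = 9
(n_stale = 30 - 9 = 21)

9


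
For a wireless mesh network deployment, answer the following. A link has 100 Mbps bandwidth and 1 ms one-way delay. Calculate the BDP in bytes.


Given: bandwidth = 100 Mbps, delay = 1 ms
BDP in bits = 100 * 10^6 * 1 / 1000
BDP in bits = 100000
BDP in bytes = 100000 / 8 = 12500

12500


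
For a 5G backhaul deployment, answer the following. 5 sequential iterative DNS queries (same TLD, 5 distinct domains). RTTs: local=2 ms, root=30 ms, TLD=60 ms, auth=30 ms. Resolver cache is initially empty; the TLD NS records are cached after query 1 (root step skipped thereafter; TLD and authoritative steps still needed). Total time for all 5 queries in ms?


Lookup 1 (cold cache): local + root + TLD + auth = 2 + 30 + 60 + 30 = 122 ms
Lookups 2..5 (TLD NS cached -> skip root; new domain -> still ask TLD and auth): local + TLD + auth = 2 + 60 + 30 = 92 ms each
Remaining 4 lookups: 4 * 92 = 368 ms
Total = 122 + 368 = 490 ms

490


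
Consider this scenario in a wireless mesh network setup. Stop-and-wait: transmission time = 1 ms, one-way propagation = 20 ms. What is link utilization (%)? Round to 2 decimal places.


Given: Ttrans = 1 ms, Tprop = 20 ms
RTT = 2 * Tprop = 2 * 20 = 40 ms
U = Ttrans / (Ttrans + RTT)
U = 1 / (1 + 40)
U = 1 / 41 = 0.02439
U% = 2.44%

2.44


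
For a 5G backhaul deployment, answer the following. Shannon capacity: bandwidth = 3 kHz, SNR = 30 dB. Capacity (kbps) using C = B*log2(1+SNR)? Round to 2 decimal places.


Given: B = 3 kHz, SNR = 30 dB
SNR linear = 10^(30/10) = 1000
1 + SNR = 1001
log2(1001) = 9.9672262588
C = 3 * 1000 * 9.9672262588 = 29901.6788 bps
C = 29.901679 kbps -> 29.90 kbps (2 dp)

29.90


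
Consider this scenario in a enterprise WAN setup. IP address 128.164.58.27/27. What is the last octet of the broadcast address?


Given: IP = 128.164.58.27, prefix = /27
Host bits = 32 - 27 = 5
Network last octet = 27 AND mask = 0
Host part size = 2^5 - 1 = 31
Broadcast last octet = 0 OR 31 = 31

31


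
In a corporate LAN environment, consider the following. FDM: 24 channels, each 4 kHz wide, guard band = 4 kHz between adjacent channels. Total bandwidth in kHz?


Given: 24 channels, 4 kHz each, guard = 4 kHz
Channel bandwidth = 24 * 4 = 96 kHz
Guard bands = 23 gaps * 4 kHz = 92 kHz
Total = 96 + 92 = 188 kHz

188


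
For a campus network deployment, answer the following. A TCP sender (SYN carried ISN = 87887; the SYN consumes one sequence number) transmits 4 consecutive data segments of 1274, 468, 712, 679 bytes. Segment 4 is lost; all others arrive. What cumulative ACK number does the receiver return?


SYN uses sequence number 87887; first data byte = ISN + 1 = 87888.
Segment 1: SEQ = 87888, len = 1274 B, covers [87888, 89161]
Segment 2: SEQ = 89162, len = 468 B, covers [89162, 89629]
Segment 3: SEQ = 89630, len = 712 B, covers [89630, 90341]
Segment 4: SEQ = 90342, len = 679 B, covers [90342, 91020] [LOST]
In-order data received: bytes [87888, 90341] (segments 1..3).
Segment 4 missing -> gap begins at byte 90342.
Cumulative ACK = next expected in-order byte = 87888 + 1274 + 468 + 712 = 90342

90342


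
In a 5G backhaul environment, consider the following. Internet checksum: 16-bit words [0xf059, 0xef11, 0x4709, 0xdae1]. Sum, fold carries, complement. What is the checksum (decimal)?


Given words: [0xf059, 0xef11, 0x4709, 0xdae1]
Step 1: Sum all words
Raw sum = 61529 + 61201 + 18185 + 56033 = 196948
Step 2: Fold carry: (340 + 3) = 343
One's complement = ~343 & 0xFFFF = 65192

65192


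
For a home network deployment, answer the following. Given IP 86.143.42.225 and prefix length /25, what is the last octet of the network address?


Given: IP = 86.143.42.225, prefix = /25
Subnet mask = 255.255.255.128
Last octet of IP: 225
Last octet of mask: 128
Network last octet = 225 AND 128 = 128

128


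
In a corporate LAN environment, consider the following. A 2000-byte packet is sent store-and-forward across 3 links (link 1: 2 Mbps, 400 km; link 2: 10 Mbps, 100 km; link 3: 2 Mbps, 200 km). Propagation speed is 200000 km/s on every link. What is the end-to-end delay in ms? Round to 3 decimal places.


Packet = 2000 bytes = 16000 bits. Store-and-forward: sum (t_trans + t_prop) per link.
Link 1: t_trans = 16000/(2*10^6) s = 8.0000 ms; t_prop = 400/200000 s = 2.0000 ms; subtotal = 10.0000 ms
Link 2: t_trans = 16000/(10*10^6) s = 1.6000 ms; t_prop = 100/200000 s = 0.5000 ms; subtotal = 2.1000 ms
Link 3: t_trans = 16000/(2*10^6) s = 8.0000 ms; t_prop = 200/200000 s = 1.0000 ms; subtotal = 9.0000 ms
End-to-end = 10.0000 + 2.1000 + 9.0000 = 21.1000 ms -> 21.100 ms (3 dp)

21.100


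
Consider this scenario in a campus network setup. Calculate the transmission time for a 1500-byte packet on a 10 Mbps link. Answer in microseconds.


Given: packet = 1500 bytes, bandwidth = 10 Mbps
Packet in bits = 1500 * 8 = 12000 bits
Bandwidth = 10 * 10^6 = 10000000 bps
Time = 12000 / 10000000 seconds
Time in us = 12000 * 10^6 / 10000000 = 1200

1200


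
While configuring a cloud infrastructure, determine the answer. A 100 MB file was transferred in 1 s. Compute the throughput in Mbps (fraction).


Given: file = 100 MB, time = 1 s
File in Mb = 100 * 8 = 800 Mb
Throughput = 800 / 1 Mbps
Throughput = 800 Mbps

800


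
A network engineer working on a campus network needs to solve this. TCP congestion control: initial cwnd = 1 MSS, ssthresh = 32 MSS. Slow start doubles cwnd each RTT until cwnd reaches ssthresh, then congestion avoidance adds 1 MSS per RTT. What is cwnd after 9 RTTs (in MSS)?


RTT 0: cwnd = 1 MSS (initial)
RTT 1: cwnd = 2 MSS (slow start, doubled)
RTT 2: cwnd = 4 MSS (slow start, doubled)
RTT 3: cwnd = 8 MSS (slow start, doubled)
RTT 4: cwnd = 16 MSS (slow start, doubled)
RTT 5: cwnd = 32 MSS (slow start, doubled)
RTT 6: cwnd = 33 MSS (congestion avoidance, +1)
RTT 7: cwnd = 34 MSS (congestion avoidance, +1)
RTT 8: cwnd = 35 MSS (congestion avoidance, +1)
RTT 9: cwnd = 36 MSS (congestion avoidance, +1)

36


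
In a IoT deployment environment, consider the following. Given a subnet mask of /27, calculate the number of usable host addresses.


Given: subnet mask /27
Host bits = 32 - 27 = 5
Total addresses = 2^5 = 32
Usable hosts = 32 - 2 (network + broadcast) = 30

30


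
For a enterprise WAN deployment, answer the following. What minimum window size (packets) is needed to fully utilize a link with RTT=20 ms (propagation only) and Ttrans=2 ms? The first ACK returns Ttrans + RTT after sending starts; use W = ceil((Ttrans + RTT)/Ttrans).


Given: Ttrans = 2 ms, RTT = 20 ms (= 2 * Tprop, Tprop = 10 ms)
Time until first ACK returns = Ttrans + RTT = 2 + 20 = 22 ms
Need W * Ttrans >= Ttrans + RTT  ->  W >= (Ttrans + RTT) / Ttrans
(Ttrans + RTT) / Ttrans = 22 / 2 = 11
W_min = ceil(11) = 11

11


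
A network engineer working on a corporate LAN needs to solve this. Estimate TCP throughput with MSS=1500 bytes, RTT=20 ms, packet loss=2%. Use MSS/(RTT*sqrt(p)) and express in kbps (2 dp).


Given: MSS = 1500 bytes, RTT = 20 ms, loss = 2%
RTT in seconds = 20 / 1000 = 0.02
Loss rate = 2% = 0.02
sqrt(loss) = sqrt(0.02) = 0.141421356237
Throughput (bytes/s) = 1500 / (0.02 * 0.141421356237) = 530330.0859
Throughput (kbps) = 530330.0859 * 8 / 1000 = 4242.640687 -> 4242.64 kbps (2 dp)

4242.64


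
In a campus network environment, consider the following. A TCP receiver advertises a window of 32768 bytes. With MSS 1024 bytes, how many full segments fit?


Given: RWND = 32768 bytes, MSS = 1024 bytes
Full segments = floor(RWND / MSS)
Full segments = floor(32768 / 1024)
Full segments = floor(32.0) = 32

32


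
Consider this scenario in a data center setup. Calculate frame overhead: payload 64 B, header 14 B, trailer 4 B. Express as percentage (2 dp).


Given: payload = 64 B, header = 14 B, trailer = 4 B
Overhead bytes = header + trailer = 14 + 4 = 18
Total frame = payload + overhead = 64 + 18 = 82
Overhead % = 18 / 82 * 100 = 21.9512% -> 21.95% (2 dp)

21.95


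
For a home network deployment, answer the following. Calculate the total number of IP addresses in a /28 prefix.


Given: CIDR prefix /28
Host bits = 32 - 28 = 4
Total addresses = 2^4 = 16

16


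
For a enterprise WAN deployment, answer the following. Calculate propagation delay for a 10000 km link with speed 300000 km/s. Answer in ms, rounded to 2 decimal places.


Given: distance = 10000 km, speed = 300000 km/s
Delay = distance / speed = 10000 / 300000 seconds
Delay in ms = 10000 * 1000 / 300000
Delay = 33.3333 ms
Rounded to 2 dp = 33.33 ms

33.33


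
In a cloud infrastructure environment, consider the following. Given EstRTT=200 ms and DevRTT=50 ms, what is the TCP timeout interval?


Given: EstRTT = 200 ms, DevRTT = 50 ms
Timeout = EstRTT + 4 * DevRTT
4 * DevRTT = 4 * 50 = 200
Timeout = 200 + 200 = 400 ms

400


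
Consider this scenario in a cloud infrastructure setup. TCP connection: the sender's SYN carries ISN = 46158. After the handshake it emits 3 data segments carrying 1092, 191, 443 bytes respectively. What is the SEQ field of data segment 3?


The SYN occupies sequence number ISN = 46158, so the first data byte is ISN + 1 = 46159.
SEQ of data segment i = (ISN + 1) + sum of payload sizes of segments 1..i-1.
Segment 1: SEQ = 46159, payload = 1092 bytes
Segment 2: SEQ = 47251, payload = 191 bytes
Segment 3: SEQ = 47442, payload = 443 bytes
SEQ of segment 3 = 46159 + 1092 + 191 = 47442

47442


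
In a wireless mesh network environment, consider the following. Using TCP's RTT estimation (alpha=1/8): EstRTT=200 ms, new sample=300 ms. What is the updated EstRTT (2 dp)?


Given: EstRTT = 200 ms, SampleRTT = 300 ms, alpha = 1/8
New EstRTT = (1 - alpha) * EstRTT + alpha * SampleRTT
(7/8) * 200 = 175
(1/8) * 300 = 37.5
New EstRTT = 175 + 37.5 = 212.5 ms -> 212.50 ms (2 dp)

212.50


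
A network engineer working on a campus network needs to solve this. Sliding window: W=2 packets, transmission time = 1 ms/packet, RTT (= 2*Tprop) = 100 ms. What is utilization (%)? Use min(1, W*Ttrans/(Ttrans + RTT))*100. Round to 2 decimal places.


Given: W = 2, Ttrans = 1 ms, RTT = 100 ms (= 2 * Tprop, Tprop = 50 ms)
Cycle time = Ttrans + RTT = 1 + 100 = 101 ms (first packet sent until its ACK returns)
W * Ttrans = 2 * 1 = 2 ms of sending per cycle
W * Ttrans / (Ttrans + RTT) = 2 / 101 = 0.019802
U = min(1, 0.019802) = 0.019802
U% = 1.98%

1.98


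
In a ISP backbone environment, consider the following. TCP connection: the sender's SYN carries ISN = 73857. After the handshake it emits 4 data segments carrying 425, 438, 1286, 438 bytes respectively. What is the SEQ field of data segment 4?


The SYN occupies sequence number ISN = 73857, so the first data byte is ISN + 1 = 73858.
SEQ of data segment i = (ISN + 1) + sum of payload sizes of segments 1..i-1.
Segment 1: SEQ = 73858, payload = 425 bytes
Segment 2: SEQ = 74283, payload = 438 bytes
Segment 3: SEQ = 74721, payload = 1286 bytes
Segment 4: SEQ = 76007, payload = 438 bytes
SEQ of segment 4 = 73858 + 425 + 438 + 1286 = 76007

76007


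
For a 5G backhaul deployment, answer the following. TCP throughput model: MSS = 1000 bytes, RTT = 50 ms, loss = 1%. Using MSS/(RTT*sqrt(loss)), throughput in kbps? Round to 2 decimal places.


Given: MSS = 1000 bytes, RTT = 50 ms, loss = 1%
RTT in seconds = 50 / 1000 = 0.05
Loss rate = 1% = 0.01
sqrt(loss) = sqrt(0.01) = 0.1
Throughput (bytes/s) = 1000 / (0.05 * 0.1) = 200000.0000
Throughput (kbps) = 200000.0000 * 8 / 1000 = 1600.000000 -> 1600.00 kbps (2 dp)

1600.00


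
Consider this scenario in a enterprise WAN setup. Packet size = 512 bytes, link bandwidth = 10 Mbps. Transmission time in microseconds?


Given: packet = 512 bytes, bandwidth = 10 Mbps
Packet in bits = 512 * 8 = 4096 bits
Bandwidth = 10 * 10^6 = 10000000 bps
Time = 4096 / 10000000 seconds
Time in us = 4096 * 10^6 / 10000000 = 409.6

409.6


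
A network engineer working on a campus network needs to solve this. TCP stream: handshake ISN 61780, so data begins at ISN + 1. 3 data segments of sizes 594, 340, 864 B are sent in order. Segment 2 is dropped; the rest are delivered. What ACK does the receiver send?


SYN uses sequence number 61780; first data byte = ISN + 1 = 61781.
Segment 1: SEQ = 61781, len = 594 B, covers [61781, 62374]
Segment 2: SEQ = 62375, len = 340 B, covers [62375, 62714] [LOST]
Segment 3: SEQ = 62715, len = 864 B, covers [62715, 63578]
In-order data received: bytes [61781, 62374] (segments 1..1).
Segment 2 missing -> gap begins at byte 62375; later segments buffered out of order.
Cumulative ACK = next expected in-order byte = 61781 + 594 = 62375

62375


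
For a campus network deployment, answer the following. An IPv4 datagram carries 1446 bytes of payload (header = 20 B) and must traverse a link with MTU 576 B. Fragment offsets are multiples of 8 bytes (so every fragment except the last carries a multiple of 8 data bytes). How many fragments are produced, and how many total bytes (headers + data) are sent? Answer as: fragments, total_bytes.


Max data per non-final fragment = floor((MTU - header)/8)*8 = floor((576 - 20)/8)*8 = floor(556/8)*8 = 552 B
Final fragment needs no 8-byte alignment: it can carry up to MTU - header = 556 B
Non-final fragments needed = ceil((payload - 556) / 552) = ceil(890/552) = ceil(1.6123) = 2
Number of fragments = 2 + 1 = 3
Fragment sizes (data): 2 * 552 B + 342 B (last, 342 <= 556 OK)
Total bytes sent = payload + n_frags * header = 1446 + 3*20 = 1446 + 60 = 1506 B

3, 1506


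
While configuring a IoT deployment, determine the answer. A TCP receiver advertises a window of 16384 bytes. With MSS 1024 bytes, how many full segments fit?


Given: RWND = 16384 bytes, MSS = 1024 bytes
Full segments = floor(RWND / MSS)
Full segments = floor(16384 / 1024)
Full segments = floor(16.0) = 16

16


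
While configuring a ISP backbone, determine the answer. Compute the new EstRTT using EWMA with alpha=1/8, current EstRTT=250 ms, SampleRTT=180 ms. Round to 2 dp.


Given: EstRTT = 250 ms, SampleRTT = 180 ms, alpha = 1/8
New EstRTT = (1 - alpha) * EstRTT + alpha * SampleRTT
(7/8) * 250 = 218.75
(1/8) * 180 = 22.5
New EstRTT = 218.75 + 22.5 = 241.25 ms -> 241.25 ms (2 dp)

241.25


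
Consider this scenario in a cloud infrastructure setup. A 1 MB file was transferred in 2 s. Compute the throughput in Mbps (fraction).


Given: file = 1 MB, time = 2 s
File in Mb = 1 * 8 = 8 Mb
Throughput = 8 / 2 Mbps
Throughput = 4 Mbps

4


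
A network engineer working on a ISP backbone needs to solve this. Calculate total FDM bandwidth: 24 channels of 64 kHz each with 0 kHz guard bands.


Given: 24 channels, 64 kHz each, guard = 0 kHz
Channel bandwidth = 24 * 64 = 1536 kHz
Guard bands = 23 gaps * 0 kHz = 0 kHz
Total = 1536 + 0 = 1536 kHz

1536


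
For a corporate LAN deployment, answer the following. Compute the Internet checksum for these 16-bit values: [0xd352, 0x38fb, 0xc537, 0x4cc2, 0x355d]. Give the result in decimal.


Given words: [0xd352, 0x38fb, 0xc537, 0x4cc2, 0x355d]
Step 1: Sum all words
Raw sum = 54098 + 14587 + 50487 + 19650 + 13661 = 152483
Step 2: Fold carry: (21411 + 2) = 21413
One's complement = ~21413 & 0xFFFF = 44122

44122


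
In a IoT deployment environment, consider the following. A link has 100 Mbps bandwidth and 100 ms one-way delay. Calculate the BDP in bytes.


Given: bandwidth = 100 Mbps, delay = 100 ms
BDP in bits = 100 * 10^6 * 100 / 1000
BDP in bits = 10000000
BDP in bytes = 10000000 / 8 = 1250000

1250000


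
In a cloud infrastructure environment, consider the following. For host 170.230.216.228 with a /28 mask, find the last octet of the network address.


Given: IP = 170.230.216.228, prefix = /28
Subnet mask = 255.255.255.240
Last octet of IP: 228
Last octet of mask: 240
Network last octet = 228 AND 240 = 224

224


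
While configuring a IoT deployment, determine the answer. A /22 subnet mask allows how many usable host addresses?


Given: subnet mask /22
Host bits = 32 - 22 = 10
Total addresses = 2^10 = 1024
Usable hosts = 1024 - 2 (network + broadcast) = 1022

1022


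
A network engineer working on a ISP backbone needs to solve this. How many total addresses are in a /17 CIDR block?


Given: CIDR prefix /17
Host bits = 32 - 17 = 15
Total addresses = 2^15 = 32768

32768


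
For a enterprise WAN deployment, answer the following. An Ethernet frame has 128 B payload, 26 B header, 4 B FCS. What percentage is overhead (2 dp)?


Given: payload = 128 B, header = 26 B, trailer = 4 B
Overhead bytes = header + trailer = 26 + 4 = 30
Total frame = payload + overhead = 128 + 30 = 158
Overhead % = 30 / 158 * 100 = 18.9873% -> 18.99% (2 dp)

18.99


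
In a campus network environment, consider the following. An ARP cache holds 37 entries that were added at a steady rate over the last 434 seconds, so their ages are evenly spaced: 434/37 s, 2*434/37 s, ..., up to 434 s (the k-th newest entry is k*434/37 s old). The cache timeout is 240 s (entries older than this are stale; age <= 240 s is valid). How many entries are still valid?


Ages are k * 434/37 s for k = 1..37 (spacing = 11.7297 s).
Entry k is valid iff k * 434/37 <= 240 iff k <= 37 * 240 / 434 = 20.4608
n_valid = floor(20.4608) = 20
(n_stale = 37 - 20 = 17)

20


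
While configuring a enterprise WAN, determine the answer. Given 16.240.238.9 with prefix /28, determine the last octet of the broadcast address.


Given: IP = 16.240.238.9, prefix = /28
Host bits = 32 - 28 = 4
Network last octet = 9 AND mask = 0
Host part size = 2^4 - 1 = 15
Broadcast last octet = 0 OR 15 = 15

15


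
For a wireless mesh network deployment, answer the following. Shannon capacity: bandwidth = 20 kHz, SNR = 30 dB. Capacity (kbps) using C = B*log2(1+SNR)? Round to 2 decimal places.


Given: B = 20 kHz, SNR = 30 dB
SNR linear = 10^(30/10) = 1000
1 + SNR = 1001
log2(1001) = 9.9672262588
C = 20 * 1000 * 9.9672262588 = 199344.5252 bps
C = 199.344525 kbps -> 199.34 kbps (2 dp)

199.34


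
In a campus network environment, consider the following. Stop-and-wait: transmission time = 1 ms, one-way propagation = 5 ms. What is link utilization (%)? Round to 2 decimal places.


Given: Ttrans = 1 ms, Tprop = 5 ms
RTT = 2 * Tprop = 2 * 5 = 10 ms
U = Ttrans / (Ttrans + RTT)
U = 1 / (1 + 10)
U = 1 / 11 = 0.090909
U% = 9.09%

9.09


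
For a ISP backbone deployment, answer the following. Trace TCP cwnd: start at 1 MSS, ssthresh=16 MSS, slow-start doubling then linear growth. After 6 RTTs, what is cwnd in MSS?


RTT 0: cwnd = 1 MSS (initial)
RTT 1: cwnd = 2 MSS (slow start, doubled)
RTT 2: cwnd = 4 MSS (slow start, doubled)
RTT 3: cwnd = 8 MSS (slow start, doubled)
RTT 4: cwnd = 16 MSS (slow start, doubled)
RTT 5: cwnd = 17 MSS (congestion avoidance, +1)
RTT 6: cwnd = 18 MSS (congestion avoidance, +1)

18


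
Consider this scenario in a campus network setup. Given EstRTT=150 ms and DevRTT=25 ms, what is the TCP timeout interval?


Given: EstRTT = 150 ms, DevRTT = 25 ms
Timeout = EstRTT + 4 * DevRTT
4 * DevRTT = 4 * 25 = 100
Timeout = 150 + 100 = 250 ms

250


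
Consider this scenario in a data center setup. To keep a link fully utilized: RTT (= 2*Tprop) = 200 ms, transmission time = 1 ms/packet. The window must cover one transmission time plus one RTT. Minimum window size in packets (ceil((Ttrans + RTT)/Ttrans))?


Given: Ttrans = 1 ms, RTT = 200 ms (= 2 * Tprop, Tprop = 100 ms)
Time until first ACK returns = Ttrans + RTT = 1 + 200 = 201 ms
Need W * Ttrans >= Ttrans + RTT  ->  W >= (Ttrans + RTT) / Ttrans
(Ttrans + RTT) / Ttrans = 201 / 1 = 201
W_min = ceil(201) = 201

201


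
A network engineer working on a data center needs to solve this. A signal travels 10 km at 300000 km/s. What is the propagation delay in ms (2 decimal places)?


Given: distance = 10 km, speed = 300000 km/s
Delay = distance / speed = 10 / 300000 seconds
Delay in ms = 10 * 1000 / 300000
Delay = 0.0333 ms
Rounded to 2 dp = 0.03 ms

0.03


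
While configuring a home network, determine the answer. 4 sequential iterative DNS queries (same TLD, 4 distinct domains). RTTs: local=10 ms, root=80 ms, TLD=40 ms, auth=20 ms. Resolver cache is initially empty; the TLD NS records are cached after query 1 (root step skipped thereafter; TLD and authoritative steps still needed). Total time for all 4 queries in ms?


Lookup 1 (cold cache): local + root + TLD + auth = 10 + 80 + 40 + 20 = 150 ms
Lookups 2..4 (TLD NS cached -> skip root; new domain -> still ask TLD and auth): local + TLD + auth = 10 + 40 + 20 = 70 ms each
Remaining 3 lookups: 3 * 70 = 210 ms
Total = 150 + 210 = 360 ms

360


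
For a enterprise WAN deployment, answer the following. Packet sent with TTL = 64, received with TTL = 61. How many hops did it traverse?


Given: initial TTL = 64, received TTL = 61
Hops = initial TTL - received TTL
Hops = 64 - 61 = 3

3


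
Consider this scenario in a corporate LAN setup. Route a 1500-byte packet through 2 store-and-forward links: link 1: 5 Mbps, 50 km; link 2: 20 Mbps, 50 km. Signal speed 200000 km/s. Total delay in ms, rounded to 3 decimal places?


Packet = 1500 bytes = 12000 bits. Store-and-forward: sum (t_trans + t_prop) per link.
Link 1: t_trans = 12000/(5*10^6) s = 2.4000 ms; t_prop = 50/200000 s = 0.2500 ms; subtotal = 2.6500 ms
Link 2: t_trans = 12000/(20*10^6) s = 0.6000 ms; t_prop = 50/200000 s = 0.2500 ms; subtotal = 0.8500 ms
End-to-end = 2.6500 + 0.8500 = 3.5000 ms -> 3.500 ms (3 dp)

3.500


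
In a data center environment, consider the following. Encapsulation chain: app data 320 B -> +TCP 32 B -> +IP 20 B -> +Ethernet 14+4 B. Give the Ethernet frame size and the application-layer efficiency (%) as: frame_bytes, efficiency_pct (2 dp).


TCP segment = 320 + 32 = 352 B
IP packet = 352 + 20 = 372 B
Ethernet frame = 372 + 14 + 4 = 390 B
Efficiency = app / frame = 320 / 390 = 0.820513 = 82.0513% -> 82.05% (2 dp)

390, 82.05


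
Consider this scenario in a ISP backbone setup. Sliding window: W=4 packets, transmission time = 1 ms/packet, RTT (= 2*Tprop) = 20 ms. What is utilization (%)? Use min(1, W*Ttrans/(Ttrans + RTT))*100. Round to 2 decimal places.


Given: W = 4, Ttrans = 1 ms, RTT = 20 ms (= 2 * Tprop, Tprop = 10 ms)
Cycle time = Ttrans + RTT = 1 + 20 = 21 ms (first packet sent until its ACK returns)
W * Ttrans = 4 * 1 = 4 ms of sending per cycle
W * Ttrans / (Ttrans + RTT) = 4 / 21 = 0.190476
U = min(1, 0.190476) = 0.190476
U% = 19.05%

19.05


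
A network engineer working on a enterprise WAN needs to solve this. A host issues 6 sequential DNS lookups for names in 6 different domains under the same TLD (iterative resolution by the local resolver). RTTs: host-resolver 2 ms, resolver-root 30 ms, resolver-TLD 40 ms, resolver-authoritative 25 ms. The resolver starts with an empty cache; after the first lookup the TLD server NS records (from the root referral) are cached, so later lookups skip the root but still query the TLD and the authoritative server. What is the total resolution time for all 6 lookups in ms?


Lookup 1 (cold cache): local + root + TLD + auth = 2 + 30 + 40 + 25 = 97 ms
Lookups 2..6 (TLD NS cached -> skip root; new domain -> still ask TLD and auth): local + TLD + auth = 2 + 40 + 25 = 67 ms each
Remaining 5 lookups: 5 * 67 = 335 ms
Total = 97 + 335 = 432 ms

432


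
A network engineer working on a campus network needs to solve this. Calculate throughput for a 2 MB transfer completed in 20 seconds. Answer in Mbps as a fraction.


Given: file = 2 MB, time = 20 s
File in Mb = 2 * 8 = 16 Mb
Throughput = 16 / 20 Mbps
Throughput = 4/5 Mbps

4/5


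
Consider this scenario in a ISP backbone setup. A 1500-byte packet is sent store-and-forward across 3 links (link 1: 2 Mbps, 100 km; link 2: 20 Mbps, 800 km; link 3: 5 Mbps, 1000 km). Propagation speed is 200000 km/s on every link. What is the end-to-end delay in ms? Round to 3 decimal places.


Packet = 1500 bytes = 12000 bits. Store-and-forward: sum (t_trans + t_prop) per link.
Link 1: t_trans = 12000/(2*10^6) s = 6.0000 ms; t_prop = 100/200000 s = 0.5000 ms; subtotal = 6.5000 ms
Link 2: t_trans = 12000/(20*10^6) s = 0.6000 ms; t_prop = 800/200000 s = 4.0000 ms; subtotal = 4.6000 ms
Link 3: t_trans = 12000/(5*10^6) s = 2.4000 ms; t_prop = 1000/200000 s = 5.0000 ms; subtotal = 7.4000 ms
End-to-end = 6.5000 + 4.6000 + 7.4000 = 18.5000 ms -> 18.500 ms (3 dp)

18.500


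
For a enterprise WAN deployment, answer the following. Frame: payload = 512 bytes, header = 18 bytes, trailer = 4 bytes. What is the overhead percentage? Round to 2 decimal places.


Given: payload = 512 B, header = 18 B, trailer = 4 B
Overhead bytes = header + trailer = 18 + 4 = 22
Total frame = payload + overhead = 512 + 22 = 534
Overhead % = 22 / 534 * 100 = 4.1199% -> 4.12% (2 dp)

4.12


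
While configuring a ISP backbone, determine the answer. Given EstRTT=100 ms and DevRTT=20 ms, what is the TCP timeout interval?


Given: EstRTT = 100 ms, DevRTT = 20 ms
Timeout = EstRTT + 4 * DevRTT
4 * DevRTT = 4 * 20 = 80
Timeout = 100 + 80 = 180 ms

180


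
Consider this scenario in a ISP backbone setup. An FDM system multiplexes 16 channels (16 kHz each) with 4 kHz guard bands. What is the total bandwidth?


Given: 16 channels, 16 kHz each, guard = 4 kHz
Channel bandwidth = 16 * 16 = 256 kHz
Guard bands = 15 gaps * 4 kHz = 60 kHz
Total = 256 + 60 = 316 kHz

316


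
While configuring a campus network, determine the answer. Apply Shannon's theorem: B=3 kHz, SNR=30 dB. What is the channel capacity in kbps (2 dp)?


Given: B = 3 kHz, SNR = 30 dB
SNR linear = 10^(30/10) = 1000
1 + SNR = 1001
log2(1001) = 9.9672262588
C = 3 * 1000 * 9.9672262588 = 29901.6788 bps
C = 29.901679 kbps -> 29.90 kbps (2 dp)

29.90


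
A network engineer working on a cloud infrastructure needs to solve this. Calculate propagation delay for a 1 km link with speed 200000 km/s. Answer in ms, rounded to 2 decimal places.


Given: distance = 1 km, speed = 200000 km/s
Delay = distance / speed = 1 / 200000 seconds
Delay in ms = 1 * 1000 / 200000
Delay = 0.0050 ms
Rounded to 2 dp = 0.01 ms

0.01


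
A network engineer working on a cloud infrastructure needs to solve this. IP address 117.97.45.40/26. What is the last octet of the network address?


Given: IP = 117.97.45.40, prefix = /26
Subnet mask = 255.255.255.192
Last octet of IP: 40
Last octet of mask: 192
Network last octet = 40 AND 192 = 0

0


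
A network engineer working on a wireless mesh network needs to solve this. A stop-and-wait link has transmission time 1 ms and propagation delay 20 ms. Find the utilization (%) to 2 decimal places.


Given: Ttrans = 1 ms, Tprop = 20 ms
RTT = 2 * Tprop = 2 * 20 = 40 ms
U = Ttrans / (Ttrans + RTT)
U = 1 / (1 + 40)
U = 1 / 41 = 0.02439
U% = 2.44%

2.44


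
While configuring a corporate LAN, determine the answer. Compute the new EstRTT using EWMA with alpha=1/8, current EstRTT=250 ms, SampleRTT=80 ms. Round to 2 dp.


Given: EstRTT = 250 ms, SampleRTT = 80 ms, alpha = 1/8
New EstRTT = (1 - alpha) * EstRTT + alpha * SampleRTT
(7/8) * 250 = 218.75
(1/8) * 80 = 10
New EstRTT = 218.75 + 10 = 228.75 ms -> 228.75 ms (2 dp)

228.75


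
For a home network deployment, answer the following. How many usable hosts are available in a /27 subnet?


Given: subnet mask /27
Host bits = 32 - 27 = 5
Total addresses = 2^5 = 32
Usable hosts = 32 - 2 (network + broadcast) = 30

30


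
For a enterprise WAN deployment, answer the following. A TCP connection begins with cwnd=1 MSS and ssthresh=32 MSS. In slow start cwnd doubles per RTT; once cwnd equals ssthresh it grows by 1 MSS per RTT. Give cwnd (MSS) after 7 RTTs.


RTT 0: cwnd = 1 MSS (initial)
RTT 1: cwnd = 2 MSS (slow start, doubled)
RTT 2: cwnd = 4 MSS (slow start, doubled)
RTT 3: cwnd = 8 MSS (slow start, doubled)
RTT 4: cwnd = 16 MSS (slow start, doubled)
RTT 5: cwnd = 32 MSS (slow start, doubled)
RTT 6: cwnd = 33 MSS (congestion avoidance, +1)
RTT 7: cwnd = 34 MSS (congestion avoidance, +1)

34


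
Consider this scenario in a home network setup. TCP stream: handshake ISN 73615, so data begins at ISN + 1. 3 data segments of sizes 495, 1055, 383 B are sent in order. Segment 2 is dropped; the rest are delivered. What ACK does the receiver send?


SYN uses sequence number 73615; first data byte = ISN + 1 = 73616.
Segment 1: SEQ = 73616, len = 495 B, covers [73616, 74110]
Segment 2: SEQ = 74111, len = 1055 B, covers [74111, 75165] [LOST]
Segment 3: SEQ = 75166, len = 383 B, covers [75166, 75548]
In-order data received: bytes [73616, 74110] (segments 1..1).
Segment 2 missing -> gap begins at byte 74111; later segments buffered out of order.
Cumulative ACK = next expected in-order byte = 73616 + 495 = 74111

74111


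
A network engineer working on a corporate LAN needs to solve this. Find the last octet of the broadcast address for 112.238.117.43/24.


Given: IP = 112.238.117.43, prefix = /24
Host bits = 32 - 24 = 8
Network last octet = 43 AND mask = 0
Host part size = 2^8 - 1 = 255
Broadcast last octet = 0 OR 255 = 255

255


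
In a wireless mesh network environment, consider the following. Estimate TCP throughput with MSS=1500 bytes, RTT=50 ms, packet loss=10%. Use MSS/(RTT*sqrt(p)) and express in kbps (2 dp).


Given: MSS = 1500 bytes, RTT = 50 ms, loss = 10%
RTT in seconds = 50 / 1000 = 0.05
Loss rate = 10% = 0.1
sqrt(loss) = sqrt(0.1) = 0.316227766017
Throughput (bytes/s) = 1500 / (0.05 * 0.316227766017) = 94868.3298
Throughput (kbps) = 94868.3298 * 8 / 1000 = 758.946638 -> 758.95 kbps (2 dp)

758.95


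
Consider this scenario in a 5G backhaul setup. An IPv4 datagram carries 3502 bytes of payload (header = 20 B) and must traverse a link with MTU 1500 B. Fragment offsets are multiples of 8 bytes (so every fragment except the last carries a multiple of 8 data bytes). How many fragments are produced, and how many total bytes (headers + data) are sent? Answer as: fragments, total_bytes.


Max data per non-final fragment = floor((MTU - header)/8)*8 = floor((1500 - 20)/8)*8 = floor(1480/8)*8 = 1480 B
Final fragment needs no 8-byte alignment: it can carry up to MTU - header = 1480 B
Non-final fragments needed = ceil((payload - 1480) / 1480) = ceil(2022/1480) = ceil(1.3662) = 2
Number of fragments = 2 + 1 = 3
Fragment sizes (data): 2 * 1480 B + 542 B (last, 542 <= 1480 OK)
Total bytes sent = payload + n_frags * header = 3502 + 3*20 = 3502 + 60 = 3562 B

3, 3562
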